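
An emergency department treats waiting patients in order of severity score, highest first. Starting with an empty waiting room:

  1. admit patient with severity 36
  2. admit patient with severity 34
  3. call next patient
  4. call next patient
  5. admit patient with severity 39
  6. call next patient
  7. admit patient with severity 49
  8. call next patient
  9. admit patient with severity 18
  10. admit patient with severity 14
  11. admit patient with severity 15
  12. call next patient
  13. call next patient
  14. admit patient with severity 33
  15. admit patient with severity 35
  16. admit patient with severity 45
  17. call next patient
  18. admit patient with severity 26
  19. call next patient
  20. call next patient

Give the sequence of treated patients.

36, 34, 39, 49, 18, 15, 45, 35, 33

insert 36 → {36}
insert 34 → {36, 34}
call next patient → 36; now {34}
call next patient → 34; now {}
insert 39 → {39}
call next patient → 39; now {}
insert 49 → {49}
call next patient → 49; now {}
insert 18 → {18}
insert 14 → {18, 14}
insert 15 → {18, 15, 14}
call next patient → 18; now {15, 14}
call next patient → 15; now {14}
insert 33 → {33, 14}
insert 35 → {35, 33, 14}
insert 45 → {45, 35, 33, 14}
call next patient → 45; now {35, 33, 14}
insert 26 → {35, 33, 26, 14}
call next patient → 35; now {33, 26, 14}
call next patient → 33; now {26, 14}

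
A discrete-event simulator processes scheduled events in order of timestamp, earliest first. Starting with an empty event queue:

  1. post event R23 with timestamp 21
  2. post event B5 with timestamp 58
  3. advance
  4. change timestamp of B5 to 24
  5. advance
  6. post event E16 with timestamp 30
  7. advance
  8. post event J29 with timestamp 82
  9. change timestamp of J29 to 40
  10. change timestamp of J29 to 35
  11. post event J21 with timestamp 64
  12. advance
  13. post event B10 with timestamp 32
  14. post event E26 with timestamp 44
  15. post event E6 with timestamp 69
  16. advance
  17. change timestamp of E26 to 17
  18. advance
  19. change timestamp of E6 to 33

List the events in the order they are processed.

add R23 (timestamp 21) → {R23:21}
add B5 (timestamp 58) → {R23:21, B5:58}
advance → R23; now {B5:58}
update B5 to timestamp 24 → {B5:24}
advance → B5; now {}
add E16 (timestamp 30) → {E16:30}
advance → E16; now {}
add J29 (timestamp 82) → {J29:82}
update J29 to timestamp 40 → {J29:40}
update J29 to timestamp 35 → {J29:35}
add J21 (timestamp 64) → {J29:35, J21:64}
advance → J29; now {J21:64}
add B10 (timestamp 32) → {B10:32, J21:64}
add E26 (timestamp 44) → {B10:32, E26:44, J21:64}
add E6 (timestamp 69) → {B10:32, E26:44, J21:64, E6:69}
advance → B10; now {E26:44, J21:64, E6:69}
update E26 to timestamp 17 → {E26:17, J21:64, E6:69}
advance → E26; now {J21:64, E6:69}
update E6 to timestamp 33 → {E6:33, J21:64}

R23, B5, E16, J29, B10, E26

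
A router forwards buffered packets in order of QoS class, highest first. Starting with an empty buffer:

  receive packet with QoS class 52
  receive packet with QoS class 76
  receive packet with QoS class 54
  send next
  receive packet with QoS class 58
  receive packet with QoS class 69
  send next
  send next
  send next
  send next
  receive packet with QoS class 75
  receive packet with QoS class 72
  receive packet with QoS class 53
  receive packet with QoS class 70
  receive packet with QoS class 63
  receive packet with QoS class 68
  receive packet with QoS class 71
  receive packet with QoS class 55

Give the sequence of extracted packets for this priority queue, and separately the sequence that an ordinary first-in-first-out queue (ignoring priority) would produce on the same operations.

insert 52 → {52}
insert 76 → {76, 52}
insert 54 → {76, 54, 52}
send next → 76; now {54, 52}
insert 58 → {58, 54, 52}
insert 69 → {69, 58, 54, 52}
send next → 69; now {58, 54, 52}
send next → 58; now {54, 52}
send next → 54; now {52}
send next → 52; now {}
insert 75 → {75}
insert 72 → {75, 72}
insert 53 → {75, 72, 53}
insert 70 → {75, 72, 70, 53}
insert 63 → {75, 72, 70, 63, 53}
insert 68 → {75, 72, 70, 68, 63, 53}
insert 71 → {75, 72, 71, 70, 68, 63, 53}
insert 55 → {75, 72, 71, 70, 68, 63, 55, 53}

priority queue: 76 → 69 → 58 → 54 → 52; FIFO queue: 52, 76, 54, 58, 69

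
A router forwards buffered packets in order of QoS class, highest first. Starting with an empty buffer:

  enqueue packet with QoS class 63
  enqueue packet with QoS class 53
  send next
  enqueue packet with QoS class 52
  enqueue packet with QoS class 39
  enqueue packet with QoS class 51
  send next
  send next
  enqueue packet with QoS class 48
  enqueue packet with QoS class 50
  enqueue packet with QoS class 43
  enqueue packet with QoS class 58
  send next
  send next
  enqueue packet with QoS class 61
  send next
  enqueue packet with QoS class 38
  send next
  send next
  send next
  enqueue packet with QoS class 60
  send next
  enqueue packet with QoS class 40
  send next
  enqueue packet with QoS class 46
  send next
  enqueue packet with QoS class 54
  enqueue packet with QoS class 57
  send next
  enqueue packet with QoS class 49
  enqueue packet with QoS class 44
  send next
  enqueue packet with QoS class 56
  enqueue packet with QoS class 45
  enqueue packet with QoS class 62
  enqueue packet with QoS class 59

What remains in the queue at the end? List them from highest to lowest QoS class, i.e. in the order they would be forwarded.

62 → 59 → 56 → 49 → 45 → 44 → 39 → 38

insert 63 → {63}
insert 53 → {63, 53}
send next → 63; now {53}
insert 52 → {53, 52}
insert 39 → {53, 52, 39}
insert 51 → {53, 52, 51, 39}
send next → 53; now {52, 51, 39}
send next → 52; now {51, 39}
insert 48 → {51, 48, 39}
insert 50 → {51, 50, 48, 39}
insert 43 → {51, 50, 48, 43, 39}
insert 58 → {58, 51, 50, 48, 43, 39}
send next → 58; now {51, 50, 48, 43, 39}
send next → 51; now {50, 48, 43, 39}
insert 61 → {61, 50, 48, 43, 39}
send next → 61; now {50, 48, 43, 39}
insert 38 → {50, 48, 43, 39, 38}
send next → 50; now {48, 43, 39, 38}
send next → 48; now {43, 39, 38}
send next → 43; now {39, 38}
insert 60 → {60, 39, 38}
send next → 60; now {39, 38}
insert 40 → {40, 39, 38}
send next → 40; now {39, 38}
insert 46 → {46, 39, 38}
send next → 46; now {39, 38}
insert 54 → {54, 39, 38}
insert 57 → {57, 54, 39, 38}
send next → 57; now {54, 39, 38}
insert 49 → {54, 49, 39, 38}
insert 44 → {54, 49, 44, 39, 38}
send next → 54; now {49, 44, 39, 38}
insert 56 → {56, 49, 44, 39, 38}
insert 45 → {56, 49, 45, 44, 39, 38}
insert 62 → {62, 56, 49, 45, 44, 39, 38}
insert 59 → {62, 59, 56, 49, 45, 44, 39, 38}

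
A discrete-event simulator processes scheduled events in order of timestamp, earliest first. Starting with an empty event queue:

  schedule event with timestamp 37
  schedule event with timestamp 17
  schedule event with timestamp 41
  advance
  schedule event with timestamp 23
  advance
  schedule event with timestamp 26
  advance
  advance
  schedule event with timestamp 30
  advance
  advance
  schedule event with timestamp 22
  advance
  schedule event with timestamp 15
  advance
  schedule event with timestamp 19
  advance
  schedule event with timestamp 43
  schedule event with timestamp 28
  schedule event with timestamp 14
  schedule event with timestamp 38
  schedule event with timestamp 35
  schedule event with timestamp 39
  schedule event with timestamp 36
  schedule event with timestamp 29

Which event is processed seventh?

22

insert 37 → {37}
insert 17 → {17, 37}
insert 41 → {17, 37, 41}
advance → 17; now {37, 41}
insert 23 → {23, 37, 41}
advance → 23; now {37, 41}
insert 26 → {26, 37, 41}
advance → 26; now {37, 41}
advance → 37; now {41}
insert 30 → {30, 41}
advance → 30; now {41}
advance → 41; now {}
insert 22 → {22}
advance → 22; now {}
insert 15 → {15}
advance → 15; now {}
insert 19 → {19}
advance → 19; now {}
insert 43 → {43}
insert 28 → {28, 43}
insert 14 → {14, 28, 43}
insert 38 → {14, 28, 38, 43}
insert 35 → {14, 28, 35, 38, 43}
insert 39 → {14, 28, 35, 38, 39, 43}
insert 36 → {14, 28, 35, 36, 38, 39, 43}
insert 29 → {14, 28, 29, 35, 36, 38, 39, 43}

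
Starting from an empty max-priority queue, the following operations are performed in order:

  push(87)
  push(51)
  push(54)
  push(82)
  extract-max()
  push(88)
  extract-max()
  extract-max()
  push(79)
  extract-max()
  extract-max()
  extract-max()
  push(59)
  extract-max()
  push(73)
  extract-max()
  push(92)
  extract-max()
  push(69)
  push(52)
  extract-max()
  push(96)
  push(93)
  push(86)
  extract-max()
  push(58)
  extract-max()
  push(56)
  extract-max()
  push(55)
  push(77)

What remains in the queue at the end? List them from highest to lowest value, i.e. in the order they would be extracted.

insert 87 → {87}
insert 51 → {87, 51}
insert 54 → {87, 54, 51}
insert 82 → {87, 82, 54, 51}
extract-max → 87; now {82, 54, 51}
insert 88 → {88, 82, 54, 51}
extract-max → 88; now {82, 54, 51}
extract-max → 82; now {54, 51}
insert 79 → {79, 54, 51}
extract-max → 79; now {54, 51}
extract-max → 54; now {51}
extract-max → 51; now {}
insert 59 → {59}
extract-max → 59; now {}
insert 73 → {73}
extract-max → 73; now {}
insert 92 → {92}
extract-max → 92; now {}
insert 69 → {69}
insert 52 → {69, 52}
extract-max → 69; now {52}
insert 96 → {96, 52}
insert 93 → {96, 93, 52}
insert 86 → {96, 93, 86, 52}
extract-max → 96; now {93, 86, 52}
insert 58 → {93, 86, 58, 52}
extract-max → 93; now {86, 58, 52}
insert 56 → {86, 58, 56, 52}
extract-max → 86; now {58, 56, 52}
insert 55 → {58, 56, 55, 52}
insert 77 → {77, 58, 56, 55, 52}

77, 58, 56, 55, 52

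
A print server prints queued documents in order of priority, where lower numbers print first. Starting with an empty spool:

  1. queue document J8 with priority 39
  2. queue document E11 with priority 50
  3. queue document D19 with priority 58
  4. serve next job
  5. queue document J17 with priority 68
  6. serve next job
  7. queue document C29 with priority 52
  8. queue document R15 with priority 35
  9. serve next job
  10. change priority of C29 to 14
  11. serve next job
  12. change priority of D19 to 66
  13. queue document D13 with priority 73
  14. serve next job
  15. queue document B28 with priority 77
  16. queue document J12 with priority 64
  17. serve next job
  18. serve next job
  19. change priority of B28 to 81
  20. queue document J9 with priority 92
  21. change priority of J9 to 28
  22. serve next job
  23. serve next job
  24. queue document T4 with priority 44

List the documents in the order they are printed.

J8, E11, R15, C29, D19, J12, J17, J9, D13

add J8 (priority 39) → {J8:39}
add E11 (priority 50) → {J8:39, E11:50}
add D19 (priority 58) → {J8:39, E11:50, D19:58}
serve next job → J8; now {E11:50, D19:58}
add J17 (priority 68) → {E11:50, D19:58, J17:68}
serve next job → E11; now {D19:58, J17:68}
add C29 (priority 52) → {C29:52, D19:58, J17:68}
add R15 (priority 35) → {R15:35, C29:52, D19:58, J17:68}
serve next job → R15; now {C29:52, D19:58, J17:68}
update C29 to priority 14 → {C29:14, D19:58, J17:68}
serve next job → C29; now {D19:58, J17:68}
update D19 to priority 66 → {D19:66, J17:68}
add D13 (priority 73) → {D19:66, J17:68, D13:73}
serve next job → D19; now {J17:68, D13:73}
add B28 (priority 77) → {J17:68, D13:73, B28:77}
add J12 (priority 64) → {J12:64, J17:68, D13:73, B28:77}
serve next job → J12; now {J17:68, D13:73, B28:77}
serve next job → J17; now {D13:73, B28:77}
update B28 to priority 81 → {D13:73, B28:81}
add J9 (priority 92) → {D13:73, B28:81, J9:92}
update J9 to priority 28 → {J9:28, D13:73, B28:81}
serve next job → J9; now {D13:73, B28:81}
serve next job → D13; now {B28:81}
add T4 (priority 44) → {T4:44, B28:81}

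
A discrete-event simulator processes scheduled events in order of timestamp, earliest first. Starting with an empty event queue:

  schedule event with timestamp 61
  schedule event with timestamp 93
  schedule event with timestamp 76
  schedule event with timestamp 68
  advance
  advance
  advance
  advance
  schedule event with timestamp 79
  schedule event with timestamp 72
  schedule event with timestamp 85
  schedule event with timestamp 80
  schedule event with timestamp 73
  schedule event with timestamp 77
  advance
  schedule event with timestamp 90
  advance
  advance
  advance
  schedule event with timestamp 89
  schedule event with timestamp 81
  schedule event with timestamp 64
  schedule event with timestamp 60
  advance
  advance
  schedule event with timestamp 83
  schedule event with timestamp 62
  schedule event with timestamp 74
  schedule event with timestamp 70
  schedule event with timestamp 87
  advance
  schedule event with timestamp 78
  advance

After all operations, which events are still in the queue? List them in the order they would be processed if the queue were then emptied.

insert 61 → {61}
insert 93 → {61, 93}
insert 76 → {61, 76, 93}
insert 68 → {61, 68, 76, 93}
advance → 61; now {68, 76, 93}
advance → 68; now {76, 93}
advance → 76; now {93}
advance → 93; now {}
insert 79 → {79}
insert 72 → {72, 79}
insert 85 → {72, 79, 85}
insert 80 → {72, 79, 80, 85}
insert 73 → {72, 73, 79, 80, 85}
insert 77 → {72, 73, 77, 79, 80, 85}
advance → 72; now {73, 77, 79, 80, 85}
insert 90 → {73, 77, 79, 80, 85, 90}
advance → 73; now {77, 79, 80, 85, 90}
advance → 77; now {79, 80, 85, 90}
advance → 79; now {80, 85, 90}
insert 89 → {80, 85, 89, 90}
insert 81 → {80, 81, 85, 89, 90}
insert 64 → {64, 80, 81, 85, 89, 90}
insert 60 → {60, 64, 80, 81, 85, 89, 90}
advance → 60; now {64, 80, 81, 85, 89, 90}
advance → 64; now {80, 81, 85, 89, 90}
insert 83 → {80, 81, 83, 85, 89, 90}
insert 62 → {62, 80, 81, 83, 85, 89, 90}
insert 74 → {62, 74, 80, 81, 83, 85, 89, 90}
insert 70 → {62, 70, 74, 80, 81, 83, 85, 89, 90}
insert 87 → {62, 70, 74, 80, 81, 83, 85, 87, 89, 90}
advance → 62; now {70, 74, 80, 81, 83, 85, 87, 89, 90}
insert 78 → {70, 74, 78, 80, 81, 83, 85, 87, 89, 90}
advance → 70; now {74, 78, 80, 81, 83, 85, 87, 89, 90}

74 → 78 → 80 → 81 → 83 → 85 → 87 → 89 → 90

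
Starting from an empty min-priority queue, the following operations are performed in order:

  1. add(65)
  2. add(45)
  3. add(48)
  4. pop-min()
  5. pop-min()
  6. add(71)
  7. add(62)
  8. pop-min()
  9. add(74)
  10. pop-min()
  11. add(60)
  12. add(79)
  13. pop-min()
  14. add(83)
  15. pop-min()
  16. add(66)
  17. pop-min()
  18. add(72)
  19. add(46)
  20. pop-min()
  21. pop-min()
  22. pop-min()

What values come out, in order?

insert 65 → {65}
insert 45 → {45, 65}
insert 48 → {45, 48, 65}
pop-min → 45; now {48, 65}
pop-min → 48; now {65}
insert 71 → {65, 71}
insert 62 → {62, 65, 71}
pop-min → 62; now {65, 71}
insert 74 → {65, 71, 74}
pop-min → 65; now {71, 74}
insert 60 → {60, 71, 74}
insert 79 → {60, 71, 74, 79}
pop-min → 60; now {71, 74, 79}
insert 83 → {71, 74, 79, 83}
pop-min → 71; now {74, 79, 83}
insert 66 → {66, 74, 79, 83}
pop-min → 66; now {74, 79, 83}
insert 72 → {72, 74, 79, 83}
insert 46 → {46, 72, 74, 79, 83}
pop-min → 46; now {72, 74, 79, 83}
pop-min → 72; now {74, 79, 83}
pop-min → 74; now {79, 83}

[45, 48, 62, 65, 60, 71, 66, 46, 72, 74]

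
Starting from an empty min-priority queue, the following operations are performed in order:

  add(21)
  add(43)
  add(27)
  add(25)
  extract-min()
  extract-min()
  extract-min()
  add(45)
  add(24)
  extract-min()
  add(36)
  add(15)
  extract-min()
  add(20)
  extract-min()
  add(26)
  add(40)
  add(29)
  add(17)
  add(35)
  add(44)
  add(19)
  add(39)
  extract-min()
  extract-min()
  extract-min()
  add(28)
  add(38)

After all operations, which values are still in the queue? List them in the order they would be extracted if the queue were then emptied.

insert 21 → {21}
insert 43 → {21, 43}
insert 27 → {21, 27, 43}
insert 25 → {21, 25, 27, 43}
extract-min → 21; now {25, 27, 43}
extract-min → 25; now {27, 43}
extract-min → 27; now {43}
insert 45 → {43, 45}
insert 24 → {24, 43, 45}
extract-min → 24; now {43, 45}
insert 36 → {36, 43, 45}
insert 15 → {15, 36, 43, 45}
extract-min → 15; now {36, 43, 45}
insert 20 → {20, 36, 43, 45}
extract-min → 20; now {36, 43, 45}
insert 26 → {26, 36, 43, 45}
insert 40 → {26, 36, 40, 43, 45}
insert 29 → {26, 29, 36, 40, 43, 45}
insert 17 → {17, 26, 29, 36, 40, 43, 45}
insert 35 → {17, 26, 29, 35, 36, 40, 43, 45}
insert 44 → {17, 26, 29, 35, 36, 40, 43, 44, 45}
insert 19 → {17, 19, 26, 29, 35, 36, 40, 43, 44, 45}
insert 39 → {17, 19, 26, 29, 35, 36, 39, 40, 43, 44, 45}
extract-min → 17; now {19, 26, 29, 35, 36, 39, 40, 43, 44, 45}
extract-min → 19; now {26, 29, 35, 36, 39, 40, 43, 44, 45}
extract-min → 26; now {29, 35, 36, 39, 40, 43, 44, 45}
insert 28 → {28, 29, 35, 36, 39, 40, 43, 44, 45}
insert 38 → {28, 29, 35, 36, 38, 39, 40, 43, 44, 45}

28 → 29 → 35 → 36 → 38 → 39 → 40 → 43 → 44 → 45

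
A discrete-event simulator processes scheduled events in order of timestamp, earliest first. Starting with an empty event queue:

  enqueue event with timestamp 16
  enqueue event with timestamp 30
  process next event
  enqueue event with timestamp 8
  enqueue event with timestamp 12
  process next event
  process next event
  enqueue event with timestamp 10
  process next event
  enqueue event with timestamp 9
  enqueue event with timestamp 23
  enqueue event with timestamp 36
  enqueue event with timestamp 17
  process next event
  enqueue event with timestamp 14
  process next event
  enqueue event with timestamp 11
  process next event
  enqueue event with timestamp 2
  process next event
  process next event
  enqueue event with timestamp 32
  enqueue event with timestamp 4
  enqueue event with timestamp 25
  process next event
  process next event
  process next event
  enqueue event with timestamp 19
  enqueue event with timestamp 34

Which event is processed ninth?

insert 16 → {16}
insert 30 → {16, 30}
process next event → 16; now {30}
insert 8 → {8, 30}
insert 12 → {8, 12, 30}
process next event → 8; now {12, 30}
process next event → 12; now {30}
insert 10 → {10, 30}
process next event → 10; now {30}
insert 9 → {9, 30}
insert 23 → {9, 23, 30}
insert 36 → {9, 23, 30, 36}
insert 17 → {9, 17, 23, 30, 36}
process next event → 9; now {17, 23, 30, 36}
insert 14 → {14, 17, 23, 30, 36}
process next event → 14; now {17, 23, 30, 36}
insert 11 → {11, 17, 23, 30, 36}
process next event → 11; now {17, 23, 30, 36}
insert 2 → {2, 17, 23, 30, 36}
process next event → 2; now {17, 23, 30, 36}
process next event → 17; now {23, 30, 36}
insert 32 → {23, 30, 32, 36}
insert 4 → {4, 23, 30, 32, 36}
insert 25 → {4, 23, 25, 30, 32, 36}
process next event → 4; now {23, 25, 30, 32, 36}
process next event → 23; now {25, 30, 32, 36}
process next event → 25; now {30, 32, 36}
insert 19 → {19, 30, 32, 36}
insert 34 → {19, 30, 32, 34, 36}

17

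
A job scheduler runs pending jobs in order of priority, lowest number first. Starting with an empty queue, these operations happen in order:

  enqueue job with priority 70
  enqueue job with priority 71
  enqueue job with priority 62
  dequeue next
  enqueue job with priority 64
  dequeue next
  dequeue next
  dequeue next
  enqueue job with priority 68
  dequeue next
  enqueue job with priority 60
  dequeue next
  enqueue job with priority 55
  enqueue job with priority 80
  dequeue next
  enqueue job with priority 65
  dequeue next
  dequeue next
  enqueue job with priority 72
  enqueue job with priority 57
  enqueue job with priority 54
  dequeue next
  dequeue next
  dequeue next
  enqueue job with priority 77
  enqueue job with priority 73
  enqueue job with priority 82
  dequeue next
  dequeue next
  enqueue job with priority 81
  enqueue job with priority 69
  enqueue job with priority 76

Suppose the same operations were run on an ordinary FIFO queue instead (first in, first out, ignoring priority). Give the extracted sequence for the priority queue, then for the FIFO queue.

insert 70 → {70}
insert 71 → {70, 71}
insert 62 → {62, 70, 71}
dequeue next → 62; now {70, 71}
insert 64 → {64, 70, 71}
dequeue next → 64; now {70, 71}
dequeue next → 70; now {71}
dequeue next → 71; now {}
insert 68 → {68}
dequeue next → 68; now {}
insert 60 → {60}
dequeue next → 60; now {}
insert 55 → {55}
insert 80 → {55, 80}
dequeue next → 55; now {80}
insert 65 → {65, 80}
dequeue next → 65; now {80}
dequeue next → 80; now {}
insert 72 → {72}
insert 57 → {57, 72}
insert 54 → {54, 57, 72}
dequeue next → 54; now {57, 72}
dequeue next → 57; now {72}
dequeue next → 72; now {}
insert 77 → {77}
insert 73 → {73, 77}
insert 82 → {73, 77, 82}
dequeue next → 73; now {77, 82}
dequeue next → 77; now {82}
insert 81 → {81, 82}
insert 69 → {69, 81, 82}
insert 76 → {69, 76, 81, 82}

priority queue: 62, 64, 70, 71, 68, 60, 55, 65, 80, 54, 57, 72, 73, 77; FIFO queue: 70 → 71 → 62 → 64 → 68 → 60 → 55 → 80 → 65 → 72 → 57 → 54 → 77 → 73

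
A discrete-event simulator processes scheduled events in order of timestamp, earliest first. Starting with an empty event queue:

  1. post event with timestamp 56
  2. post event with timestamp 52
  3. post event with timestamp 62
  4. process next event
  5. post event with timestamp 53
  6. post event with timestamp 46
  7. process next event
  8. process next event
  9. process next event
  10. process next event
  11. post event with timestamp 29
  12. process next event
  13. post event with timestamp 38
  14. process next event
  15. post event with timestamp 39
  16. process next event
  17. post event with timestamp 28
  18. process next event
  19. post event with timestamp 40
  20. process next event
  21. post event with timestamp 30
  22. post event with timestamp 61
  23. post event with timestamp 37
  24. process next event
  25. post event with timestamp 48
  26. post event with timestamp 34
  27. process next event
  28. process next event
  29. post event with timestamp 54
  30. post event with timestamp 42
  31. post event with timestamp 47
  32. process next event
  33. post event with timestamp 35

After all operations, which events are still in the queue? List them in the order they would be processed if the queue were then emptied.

insert 56 → {56}
insert 52 → {52, 56}
insert 62 → {52, 56, 62}
process next event → 52; now {56, 62}
insert 53 → {53, 56, 62}
insert 46 → {46, 53, 56, 62}
process next event → 46; now {53, 56, 62}
process next event → 53; now {56, 62}
process next event → 56; now {62}
process next event → 62; now {}
insert 29 → {29}
process next event → 29; now {}
insert 38 → {38}
process next event → 38; now {}
insert 39 → {39}
process next event → 39; now {}
insert 28 → {28}
process next event → 28; now {}
insert 40 → {40}
process next event → 40; now {}
insert 30 → {30}
insert 61 → {30, 61}
insert 37 → {30, 37, 61}
process next event → 30; now {37, 61}
insert 48 → {37, 48, 61}
insert 34 → {34, 37, 48, 61}
process next event → 34; now {37, 48, 61}
process next event → 37; now {48, 61}
insert 54 → {48, 54, 61}
insert 42 → {42, 48, 54, 61}
insert 47 → {42, 47, 48, 54, 61}
process next event → 42; now {47, 48, 54, 61}
insert 35 → {35, 47, 48, 54, 61}

35 → 47 → 48 → 54 → 61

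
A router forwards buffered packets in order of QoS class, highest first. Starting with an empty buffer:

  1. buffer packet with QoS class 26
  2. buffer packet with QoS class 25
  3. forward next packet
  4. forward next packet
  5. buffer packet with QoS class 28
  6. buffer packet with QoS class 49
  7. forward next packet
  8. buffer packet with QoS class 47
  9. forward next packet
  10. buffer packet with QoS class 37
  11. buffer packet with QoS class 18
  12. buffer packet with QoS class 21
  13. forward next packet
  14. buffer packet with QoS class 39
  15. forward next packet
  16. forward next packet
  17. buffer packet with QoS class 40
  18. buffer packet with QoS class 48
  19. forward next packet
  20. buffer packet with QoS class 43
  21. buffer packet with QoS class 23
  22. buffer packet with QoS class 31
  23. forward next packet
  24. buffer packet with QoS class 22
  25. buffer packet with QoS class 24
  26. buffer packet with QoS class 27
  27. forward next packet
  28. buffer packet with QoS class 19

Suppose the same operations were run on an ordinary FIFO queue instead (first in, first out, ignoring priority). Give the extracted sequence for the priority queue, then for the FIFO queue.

priority queue: [26, 25, 49, 47, 37, 39, 28, 48, 43, 40]; FIFO queue: 26 → 25 → 28 → 49 → 47 → 37 → 18 → 21 → 39 → 40

insert 26 → {26}
insert 25 → {26, 25}
forward next packet → 26; now {25}
forward next packet → 25; now {}
insert 28 → {28}
insert 49 → {49, 28}
forward next packet → 49; now {28}
insert 47 → {47, 28}
forward next packet → 47; now {28}
insert 37 → {37, 28}
insert 18 → {37, 28, 18}
insert 21 → {37, 28, 21, 18}
forward next packet → 37; now {28, 21, 18}
insert 39 → {39, 28, 21, 18}
forward next packet → 39; now {28, 21, 18}
forward next packet → 28; now {21, 18}
insert 40 → {40, 21, 18}
insert 48 → {48, 40, 21, 18}
forward next packet → 48; now {40, 21, 18}
insert 43 → {43, 40, 21, 18}
insert 23 → {43, 40, 23, 21, 18}
insert 31 → {43, 40, 31, 23, 21, 18}
forward next packet → 43; now {40, 31, 23, 21, 18}
insert 22 → {40, 31, 23, 22, 21, 18}
insert 24 → {40, 31, 24, 23, 22, 21, 18}
insert 27 → {40, 31, 27, 24, 23, 22, 21, 18}
forward next packet → 40; now {31, 27, 24, 23, 22, 21, 18}
insert 19 → {31, 27, 24, 23, 22, 21, 19, 18}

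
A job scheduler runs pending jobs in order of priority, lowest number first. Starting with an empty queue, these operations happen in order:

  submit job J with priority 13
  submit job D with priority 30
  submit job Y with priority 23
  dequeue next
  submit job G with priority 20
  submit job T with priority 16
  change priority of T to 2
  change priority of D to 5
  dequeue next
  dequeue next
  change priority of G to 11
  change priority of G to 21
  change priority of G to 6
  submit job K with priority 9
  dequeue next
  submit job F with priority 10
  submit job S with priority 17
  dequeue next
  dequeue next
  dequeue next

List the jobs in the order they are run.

add J (priority 13) → {J:13}
add D (priority 30) → {J:13, D:30}
add Y (priority 23) → {J:13, Y:23, D:30}
dequeue next → J; now {Y:23, D:30}
add G (priority 20) → {G:20, Y:23, D:30}
add T (priority 16) → {T:16, G:20, Y:23, D:30}
update T to priority 2 → {T:2, G:20, Y:23, D:30}
update D to priority 5 → {T:2, D:5, G:20, Y:23}
dequeue next → T; now {D:5, G:20, Y:23}
dequeue next → D; now {G:20, Y:23}
update G to priority 11 → {G:11, Y:23}
update G to priority 21 → {G:21, Y:23}
update G to priority 6 → {G:6, Y:23}
add K (priority 9) → {G:6, K:9, Y:23}
dequeue next → G; now {K:9, Y:23}
add F (priority 10) → {K:9, F:10, Y:23}
add S (priority 17) → {K:9, F:10, S:17, Y:23}
dequeue next → K; now {F:10, S:17, Y:23}
dequeue next → F; now {S:17, Y:23}
dequeue next → S; now {Y:23}

J → T → D → G → K → F → S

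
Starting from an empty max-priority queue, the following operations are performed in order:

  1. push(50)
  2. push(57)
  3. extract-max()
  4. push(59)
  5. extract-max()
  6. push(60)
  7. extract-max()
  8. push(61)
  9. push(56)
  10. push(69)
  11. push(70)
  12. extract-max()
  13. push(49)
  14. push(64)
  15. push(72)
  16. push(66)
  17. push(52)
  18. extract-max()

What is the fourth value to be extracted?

70

insert 50 → {50}
insert 57 → {57, 50}
extract-max → 57; now {50}
insert 59 → {59, 50}
extract-max → 59; now {50}
insert 60 → {60, 50}
extract-max → 60; now {50}
insert 61 → {61, 50}
insert 56 → {61, 56, 50}
insert 69 → {69, 61, 56, 50}
insert 70 → {70, 69, 61, 56, 50}
extract-max → 70; now {69, 61, 56, 50}
insert 49 → {69, 61, 56, 50, 49}
insert 64 → {69, 64, 61, 56, 50, 49}
insert 72 → {72, 69, 64, 61, 56, 50, 49}
insert 66 → {72, 69, 66, 64, 61, 56, 50, 49}
insert 52 → {72, 69, 66, 64, 61, 56, 52, 50, 49}
extract-max → 72; now {69, 66, 64, 61, 56, 52, 50, 49}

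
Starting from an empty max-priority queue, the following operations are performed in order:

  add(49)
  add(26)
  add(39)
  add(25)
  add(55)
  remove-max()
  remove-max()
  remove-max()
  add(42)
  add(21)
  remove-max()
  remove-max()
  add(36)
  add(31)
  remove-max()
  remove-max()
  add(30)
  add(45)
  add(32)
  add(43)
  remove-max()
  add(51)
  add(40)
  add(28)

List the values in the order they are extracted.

[55, 49, 39, 42, 26, 36, 31, 45]

insert 49 → {49}
insert 26 → {49, 26}
insert 39 → {49, 39, 26}
insert 25 → {49, 39, 26, 25}
insert 55 → {55, 49, 39, 26, 25}
remove-max → 55; now {49, 39, 26, 25}
remove-max → 49; now {39, 26, 25}
remove-max → 39; now {26, 25}
insert 42 → {42, 26, 25}
insert 21 → {42, 26, 25, 21}
remove-max → 42; now {26, 25, 21}
remove-max → 26; now {25, 21}
insert 36 → {36, 25, 21}
insert 31 → {36, 31, 25, 21}
remove-max → 36; now {31, 25, 21}
remove-max → 31; now {25, 21}
insert 30 → {30, 25, 21}
insert 45 → {45, 30, 25, 21}
insert 32 → {45, 32, 30, 25, 21}
insert 43 → {45, 43, 32, 30, 25, 21}
remove-max → 45; now {43, 32, 30, 25, 21}
insert 51 → {51, 43, 32, 30, 25, 21}
insert 40 → {51, 43, 40, 32, 30, 25, 21}
insert 28 → {51, 43, 40, 32, 30, 28, 25, 21}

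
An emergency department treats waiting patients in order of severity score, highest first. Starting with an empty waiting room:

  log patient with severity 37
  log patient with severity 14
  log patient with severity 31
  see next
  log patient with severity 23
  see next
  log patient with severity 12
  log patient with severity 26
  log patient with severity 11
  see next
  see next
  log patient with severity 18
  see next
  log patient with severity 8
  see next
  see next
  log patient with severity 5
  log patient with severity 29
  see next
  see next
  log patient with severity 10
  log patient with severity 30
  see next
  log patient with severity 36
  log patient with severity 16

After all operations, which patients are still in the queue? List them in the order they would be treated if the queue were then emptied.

36, 16, 10, 8, 5

insert 37 → {37}
insert 14 → {37, 14}
insert 31 → {37, 31, 14}
see next → 37; now {31, 14}
insert 23 → {31, 23, 14}
see next → 31; now {23, 14}
insert 12 → {23, 14, 12}
insert 26 → {26, 23, 14, 12}
insert 11 → {26, 23, 14, 12, 11}
see next → 26; now {23, 14, 12, 11}
see next → 23; now {14, 12, 11}
insert 18 → {18, 14, 12, 11}
see next → 18; now {14, 12, 11}
insert 8 → {14, 12, 11, 8}
see next → 14; now {12, 11, 8}
see next → 12; now {11, 8}
insert 5 → {11, 8, 5}
insert 29 → {29, 11, 8, 5}
see next → 29; now {11, 8, 5}
see next → 11; now {8, 5}
insert 10 → {10, 8, 5}
insert 30 → {30, 10, 8, 5}
see next → 30; now {10, 8, 5}
insert 36 → {36, 10, 8, 5}
insert 16 → {36, 16, 10, 8, 5}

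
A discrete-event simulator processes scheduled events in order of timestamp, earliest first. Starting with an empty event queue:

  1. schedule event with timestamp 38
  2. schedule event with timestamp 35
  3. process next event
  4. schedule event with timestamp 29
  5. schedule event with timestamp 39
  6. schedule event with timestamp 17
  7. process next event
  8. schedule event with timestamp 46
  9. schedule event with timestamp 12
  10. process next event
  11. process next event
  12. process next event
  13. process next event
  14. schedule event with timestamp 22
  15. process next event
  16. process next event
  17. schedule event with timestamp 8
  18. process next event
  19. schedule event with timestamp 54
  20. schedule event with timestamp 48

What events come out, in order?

insert 38 → {38}
insert 35 → {35, 38}
process next event → 35; now {38}
insert 29 → {29, 38}
insert 39 → {29, 38, 39}
insert 17 → {17, 29, 38, 39}
process next event → 17; now {29, 38, 39}
insert 46 → {29, 38, 39, 46}
insert 12 → {12, 29, 38, 39, 46}
process next event → 12; now {29, 38, 39, 46}
process next event → 29; now {38, 39, 46}
process next event → 38; now {39, 46}
process next event → 39; now {46}
insert 22 → {22, 46}
process next event → 22; now {46}
process next event → 46; now {}
insert 8 → {8}
process next event → 8; now {}
insert 54 → {54}
insert 48 → {48, 54}

[35, 17, 12, 29, 38, 39, 22, 46, 8]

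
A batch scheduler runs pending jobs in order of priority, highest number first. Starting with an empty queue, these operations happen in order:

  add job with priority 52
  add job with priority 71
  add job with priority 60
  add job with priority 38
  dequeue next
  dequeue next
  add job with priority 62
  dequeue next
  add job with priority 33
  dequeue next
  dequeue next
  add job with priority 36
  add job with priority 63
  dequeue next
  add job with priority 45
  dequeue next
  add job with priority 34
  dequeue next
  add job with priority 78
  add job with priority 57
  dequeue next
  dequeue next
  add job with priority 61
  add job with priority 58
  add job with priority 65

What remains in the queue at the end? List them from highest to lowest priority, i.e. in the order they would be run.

65 → 61 → 58 → 34 → 33

insert 52 → {52}
insert 71 → {71, 52}
insert 60 → {71, 60, 52}
insert 38 → {71, 60, 52, 38}
dequeue next → 71; now {60, 52, 38}
dequeue next → 60; now {52, 38}
insert 62 → {62, 52, 38}
dequeue next → 62; now {52, 38}
insert 33 → {52, 38, 33}
dequeue next → 52; now {38, 33}
dequeue next → 38; now {33}
insert 36 → {36, 33}
insert 63 → {63, 36, 33}
dequeue next → 63; now {36, 33}
insert 45 → {45, 36, 33}
dequeue next → 45; now {36, 33}
insert 34 → {36, 34, 33}
dequeue next → 36; now {34, 33}
insert 78 → {78, 34, 33}
insert 57 → {78, 57, 34, 33}
dequeue next → 78; now {57, 34, 33}
dequeue next → 57; now {34, 33}
insert 61 → {61, 34, 33}
insert 58 → {61, 58, 34, 33}
insert 65 → {65, 61, 58, 34, 33}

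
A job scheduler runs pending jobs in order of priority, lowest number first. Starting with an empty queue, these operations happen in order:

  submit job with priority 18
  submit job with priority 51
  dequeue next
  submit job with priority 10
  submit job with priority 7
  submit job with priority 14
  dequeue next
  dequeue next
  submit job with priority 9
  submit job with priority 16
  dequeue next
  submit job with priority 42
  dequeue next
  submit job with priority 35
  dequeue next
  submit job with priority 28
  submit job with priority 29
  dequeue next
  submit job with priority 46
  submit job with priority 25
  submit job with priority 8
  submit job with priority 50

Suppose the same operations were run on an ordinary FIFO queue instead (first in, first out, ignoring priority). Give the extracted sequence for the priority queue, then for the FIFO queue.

insert 18 → {18}
insert 51 → {18, 51}
dequeue next → 18; now {51}
insert 10 → {10, 51}
insert 7 → {7, 10, 51}
insert 14 → {7, 10, 14, 51}
dequeue next → 7; now {10, 14, 51}
dequeue next → 10; now {14, 51}
insert 9 → {9, 14, 51}
insert 16 → {9, 14, 16, 51}
dequeue next → 9; now {14, 16, 51}
insert 42 → {14, 16, 42, 51}
dequeue next → 14; now {16, 42, 51}
insert 35 → {16, 35, 42, 51}
dequeue next → 16; now {35, 42, 51}
insert 28 → {28, 35, 42, 51}
insert 29 → {28, 29, 35, 42, 51}
dequeue next → 28; now {29, 35, 42, 51}
insert 46 → {29, 35, 42, 46, 51}
insert 25 → {25, 29, 35, 42, 46, 51}
insert 8 → {8, 25, 29, 35, 42, 46, 51}
insert 50 → {8, 25, 29, 35, 42, 46, 50, 51}

priority queue: [18, 7, 10, 9, 14, 16, 28]; FIFO queue: 18 → 51 → 10 → 7 → 14 → 9 → 16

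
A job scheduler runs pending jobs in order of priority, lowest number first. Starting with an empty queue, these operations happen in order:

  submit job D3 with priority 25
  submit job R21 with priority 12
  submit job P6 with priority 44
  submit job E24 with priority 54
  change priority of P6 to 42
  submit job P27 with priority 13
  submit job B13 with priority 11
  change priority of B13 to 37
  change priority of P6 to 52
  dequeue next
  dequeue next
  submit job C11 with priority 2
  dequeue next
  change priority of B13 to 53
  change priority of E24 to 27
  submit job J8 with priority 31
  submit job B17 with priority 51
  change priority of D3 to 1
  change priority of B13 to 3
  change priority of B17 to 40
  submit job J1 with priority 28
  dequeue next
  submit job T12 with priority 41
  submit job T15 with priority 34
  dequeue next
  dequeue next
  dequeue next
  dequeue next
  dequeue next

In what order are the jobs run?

R21 → P27 → C11 → D3 → B13 → E24 → J1 → J8 → T15

add D3 (priority 25) → {D3:25}
add R21 (priority 12) → {R21:12, D3:25}
add P6 (priority 44) → {R21:12, D3:25, P6:44}
add E24 (priority 54) → {R21:12, D3:25, P6:44, E24:54}
update P6 to priority 42 → {R21:12, D3:25, P6:42, E24:54}
add P27 (priority 13) → {R21:12, P27:13, D3:25, P6:42, E24:54}
add B13 (priority 11) → {B13:11, R21:12, P27:13, D3:25, P6:42, E24:54}
update B13 to priority 37 → {R21:12, P27:13, D3:25, B13:37, P6:42, E24:54}
update P6 to priority 52 → {R21:12, P27:13, D3:25, B13:37, P6:52, E24:54}
dequeue next → R21; now {P27:13, D3:25, B13:37, P6:52, E24:54}
dequeue next → P27; now {D3:25, B13:37, P6:52, E24:54}
add C11 (priority 2) → {C11:2, D3:25, B13:37, P6:52, E24:54}
dequeue next → C11; now {D3:25, B13:37, P6:52, E24:54}
update B13 to priority 53 → {D3:25, P6:52, B13:53, E24:54}
update E24 to priority 27 → {D3:25, E24:27, P6:52, B13:53}
add J8 (priority 31) → {D3:25, E24:27, J8:31, P6:52, B13:53}
add B17 (priority 51) → {D3:25, E24:27, J8:31, B17:51, P6:52, B13:53}
update D3 to priority 1 → {D3:1, E24:27, J8:31, B17:51, P6:52, B13:53}
update B13 to priority 3 → {D3:1, B13:3, E24:27, J8:31, B17:51, P6:52}
update B17 to priority 40 → {D3:1, B13:3, E24:27, J8:31, B17:40, P6:52}
add J1 (priority 28) → {D3:1, B13:3, E24:27, J1:28, J8:31, B17:40, P6:52}
dequeue next → D3; now {B13:3, E24:27, J1:28, J8:31, B17:40, P6:52}
add T12 (priority 41) → {B13:3, E24:27, J1:28, J8:31, B17:40, T12:41, P6:52}
add T15 (priority 34) → {B13:3, E24:27, J1:28, J8:31, T15:34, B17:40, T12:41, P6:52}
dequeue next → B13; now {E24:27, J1:28, J8:31, T15:34, B17:40, T12:41, P6:52}
dequeue next → E24; now {J1:28, J8:31, T15:34, B17:40, T12:41, P6:52}
dequeue next → J1; now {J8:31, T15:34, B17:40, T12:41, P6:52}
dequeue next → J8; now {T15:34, B17:40, T12:41, P6:52}
dequeue next → T15; now {B17:40, T12:41, P6:52}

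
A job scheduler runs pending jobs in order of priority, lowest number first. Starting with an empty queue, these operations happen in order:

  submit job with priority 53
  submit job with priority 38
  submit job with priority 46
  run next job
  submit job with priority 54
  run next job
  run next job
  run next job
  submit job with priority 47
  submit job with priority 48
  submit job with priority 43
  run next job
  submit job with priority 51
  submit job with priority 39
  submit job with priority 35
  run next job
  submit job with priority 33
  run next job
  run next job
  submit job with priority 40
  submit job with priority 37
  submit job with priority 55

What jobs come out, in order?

[38, 46, 53, 54, 43, 35, 33, 39]

insert 53 → {53}
insert 38 → {38, 53}
insert 46 → {38, 46, 53}
run next job → 38; now {46, 53}
insert 54 → {46, 53, 54}
run next job → 46; now {53, 54}
run next job → 53; now {54}
run next job → 54; now {}
insert 47 → {47}
insert 48 → {47, 48}
insert 43 → {43, 47, 48}
run next job → 43; now {47, 48}
insert 51 → {47, 48, 51}
insert 39 → {39, 47, 48, 51}
insert 35 → {35, 39, 47, 48, 51}
run next job → 35; now {39, 47, 48, 51}
insert 33 → {33, 39, 47, 48, 51}
run next job → 33; now {39, 47, 48, 51}
run next job → 39; now {47, 48, 51}
insert 40 → {40, 47, 48, 51}
insert 37 → {37, 40, 47, 48, 51}
insert 55 → {37, 40, 47, 48, 51, 55}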